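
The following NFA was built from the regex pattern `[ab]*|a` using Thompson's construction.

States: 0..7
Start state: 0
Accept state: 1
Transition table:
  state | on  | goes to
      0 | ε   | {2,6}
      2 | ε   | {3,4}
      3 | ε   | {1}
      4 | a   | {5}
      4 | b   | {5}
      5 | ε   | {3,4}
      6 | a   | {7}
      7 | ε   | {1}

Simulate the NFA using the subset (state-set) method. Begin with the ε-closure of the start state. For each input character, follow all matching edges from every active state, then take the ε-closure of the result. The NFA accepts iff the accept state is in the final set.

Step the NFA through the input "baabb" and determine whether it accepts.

start: ε-closure({0}) = {0,1,2,3,4,6}
'b' @ 1: {1,3,4,5}  ✓accept
'a' @ 2: {1,3,4,5}  ✓accept
'a' @ 3: {1,3,4,5}  ✓accept
'b' @ 4: {1,3,4,5}  ✓accept
'b' @ 5: {1,3,4,5}  ✓accept
end set {1,3,4,5} — state 1 in

Answer: ACCEPT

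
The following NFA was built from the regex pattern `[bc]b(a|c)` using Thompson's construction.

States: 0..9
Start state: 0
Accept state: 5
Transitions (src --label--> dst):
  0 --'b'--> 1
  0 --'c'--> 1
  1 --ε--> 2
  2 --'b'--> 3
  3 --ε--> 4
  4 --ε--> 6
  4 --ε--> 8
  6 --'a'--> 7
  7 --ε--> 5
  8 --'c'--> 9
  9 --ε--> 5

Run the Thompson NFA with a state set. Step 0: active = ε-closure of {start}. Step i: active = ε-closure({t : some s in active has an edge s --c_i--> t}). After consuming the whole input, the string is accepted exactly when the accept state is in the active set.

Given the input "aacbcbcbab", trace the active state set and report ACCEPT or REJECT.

Answer: REJECT

Trace:
S₀ = ε-closure({0}) = {0}
'a' @ 1: {}  — dead — no transitions
rest 'acbcbcbab' ignored (set empty)
end set {} — state 5 not in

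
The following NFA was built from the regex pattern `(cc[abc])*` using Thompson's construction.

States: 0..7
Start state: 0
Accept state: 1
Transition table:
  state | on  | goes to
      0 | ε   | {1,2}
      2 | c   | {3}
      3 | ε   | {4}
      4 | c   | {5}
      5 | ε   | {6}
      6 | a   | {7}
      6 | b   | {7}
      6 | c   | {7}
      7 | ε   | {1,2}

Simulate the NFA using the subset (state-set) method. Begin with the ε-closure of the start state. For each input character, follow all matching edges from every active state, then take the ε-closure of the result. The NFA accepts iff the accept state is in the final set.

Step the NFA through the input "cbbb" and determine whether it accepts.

S₀ = ε-closure({0}) = {0,1,2}
'c' @ 1: {3,4}
'b' @ 2: {}  — no active states
rest 'bb' ignored (set empty)
end set {} — state 1 not in

Answer: REJECT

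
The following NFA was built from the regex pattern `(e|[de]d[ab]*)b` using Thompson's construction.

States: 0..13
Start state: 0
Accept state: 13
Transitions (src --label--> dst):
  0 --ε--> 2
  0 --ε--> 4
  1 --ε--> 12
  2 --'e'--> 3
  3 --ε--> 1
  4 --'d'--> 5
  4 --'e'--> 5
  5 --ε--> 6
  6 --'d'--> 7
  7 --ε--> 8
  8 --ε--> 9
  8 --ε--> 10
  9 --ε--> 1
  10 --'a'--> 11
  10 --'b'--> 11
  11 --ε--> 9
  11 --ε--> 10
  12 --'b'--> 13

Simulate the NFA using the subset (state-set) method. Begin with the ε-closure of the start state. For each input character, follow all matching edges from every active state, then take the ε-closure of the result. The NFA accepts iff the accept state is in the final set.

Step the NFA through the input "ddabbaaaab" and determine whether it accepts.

S₀ = ε-closure({0}) = {0,2,4}
'd' @ 1: {5,6}
'd' @ 2: {1,7,8,9,10,12}
'a' @ 3: {1,9,10,11,12}
'b' @ 4: {1,9,10,11,12,13}  (accept∈set)
'b' @ 5: {1,9,10,11,12,13}  (accept∈set)
'a' @ 6: {1,9,10,11,12}
'a' @ 7: {1,9,10,11,12}
'a' @ 8: {1,9,10,11,12}
'a' @ 9: {1,9,10,11,12}
'b' @ 10: {1,9,10,11,12,13}  (accept∈set)
after full input: {1,9,10,11,12,13}  (accept=13 in)

Answer: ACCEPT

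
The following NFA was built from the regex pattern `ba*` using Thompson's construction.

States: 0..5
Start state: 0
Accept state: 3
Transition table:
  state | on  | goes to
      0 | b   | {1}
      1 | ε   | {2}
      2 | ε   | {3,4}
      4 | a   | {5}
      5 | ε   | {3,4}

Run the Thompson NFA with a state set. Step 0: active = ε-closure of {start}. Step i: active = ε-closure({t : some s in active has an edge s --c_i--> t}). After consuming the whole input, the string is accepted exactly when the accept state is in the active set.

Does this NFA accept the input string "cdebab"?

S₀ = ε-closure({0}) = {0}
'c' @ 1: {}  — dead — no transitions
rest 'debab' ignored (set empty)
after full input: {}  (accept=3 not in)

Answer: REJECT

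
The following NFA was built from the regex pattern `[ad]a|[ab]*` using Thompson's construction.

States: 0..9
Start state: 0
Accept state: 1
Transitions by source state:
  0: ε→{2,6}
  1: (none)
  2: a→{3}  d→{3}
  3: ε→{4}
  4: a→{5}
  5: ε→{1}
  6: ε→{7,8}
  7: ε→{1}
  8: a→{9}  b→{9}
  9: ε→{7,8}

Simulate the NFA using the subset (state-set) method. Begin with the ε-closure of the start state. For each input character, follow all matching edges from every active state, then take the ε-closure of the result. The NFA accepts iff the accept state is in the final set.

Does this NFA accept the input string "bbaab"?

initial (ε-close {0}): {0,1,2,6,7,8}
'b' @ 1: {1,7,8,9}  ✓accept
'b' @ 2: {1,7,8,9}  ✓accept
'a' @ 3: {1,7,8,9}  ✓accept
'a' @ 4: {1,7,8,9}  ✓accept
'b' @ 5: {1,7,8,9}  ✓accept
after full input: {1,7,8,9}  (accept=1 in)

Answer: ACCEPT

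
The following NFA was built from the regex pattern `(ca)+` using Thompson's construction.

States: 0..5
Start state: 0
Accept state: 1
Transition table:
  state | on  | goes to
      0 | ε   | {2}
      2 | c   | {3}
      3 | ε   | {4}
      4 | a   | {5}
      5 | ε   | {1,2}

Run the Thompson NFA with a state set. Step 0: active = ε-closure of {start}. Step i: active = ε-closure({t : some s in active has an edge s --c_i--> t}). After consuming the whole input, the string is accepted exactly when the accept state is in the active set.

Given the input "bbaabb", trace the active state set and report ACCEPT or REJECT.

start: ε-closure({0}) = {0,2}
'b' @ 1: {}  — no active states
rest 'baabb' ignored (set empty)
after full input: {}  (accept=1 not in)

Answer: REJECT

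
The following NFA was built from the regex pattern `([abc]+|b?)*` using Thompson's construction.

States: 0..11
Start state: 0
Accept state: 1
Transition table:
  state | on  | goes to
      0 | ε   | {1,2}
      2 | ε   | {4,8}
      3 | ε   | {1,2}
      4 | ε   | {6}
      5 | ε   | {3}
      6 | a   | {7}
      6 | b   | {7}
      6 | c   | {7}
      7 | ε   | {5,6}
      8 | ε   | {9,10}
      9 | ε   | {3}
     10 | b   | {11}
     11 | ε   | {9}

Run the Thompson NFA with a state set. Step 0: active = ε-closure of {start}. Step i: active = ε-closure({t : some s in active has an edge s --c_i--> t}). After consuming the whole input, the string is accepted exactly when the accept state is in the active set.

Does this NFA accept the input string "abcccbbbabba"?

start: ε-closure({0}) = {0,1,2,3,4,6,8,9,10}
'a' @ 1: {1,2,3,4,5,6,7,8,9,10}  (accept∈set)
'b' @ 2: {1,2,3,4,5,6,7,8,9,10,11}  (accept∈set)
'c' @ 3: {1,2,3,4,5,6,7,8,9,10}  (accept∈set)
'c' @ 4: {1,2,3,4,5,6,7,8,9,10}  (accept∈set)
'c' @ 5: {1,2,3,4,5,6,7,8,9,10}  (accept∈set)
'b' @ 6: {1,2,3,4,5,6,7,8,9,10,11}  (accept∈set)
'b' @ 7: {1,2,3,4,5,6,7,8,9,10,11}  (accept∈set)
'b' @ 8: {1,2,3,4,5,6,7,8,9,10,11}  (accept∈set)
'a' @ 9: {1,2,3,4,5,6,7,8,9,10}  (accept∈set)
'b' @ 10: {1,2,3,4,5,6,7,8,9,10,11}  (accept∈set)
'b' @ 11: {1,2,3,4,5,6,7,8,9,10,11}  (accept∈set)
'a' @ 12: {1,2,3,4,5,6,7,8,9,10}  (accept∈set)
end set {1,2,3,4,5,6,7,8,9,10} — state 1 in

Answer: ACCEPT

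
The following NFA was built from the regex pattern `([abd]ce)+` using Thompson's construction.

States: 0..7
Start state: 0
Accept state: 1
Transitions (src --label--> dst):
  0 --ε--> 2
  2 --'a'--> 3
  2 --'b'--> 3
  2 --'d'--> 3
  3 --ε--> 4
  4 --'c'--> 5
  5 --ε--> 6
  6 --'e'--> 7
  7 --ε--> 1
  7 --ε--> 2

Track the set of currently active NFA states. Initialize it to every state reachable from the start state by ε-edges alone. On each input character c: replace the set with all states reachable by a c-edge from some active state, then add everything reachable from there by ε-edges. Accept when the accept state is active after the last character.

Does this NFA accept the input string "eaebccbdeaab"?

S₀ = ε-closure({0}) = {0,2}
'e' @ 1: {}  — state set empty
rest 'aebccbdeaab' ignored (set empty)
final: {}; accept 1 not in set

Answer: REJECT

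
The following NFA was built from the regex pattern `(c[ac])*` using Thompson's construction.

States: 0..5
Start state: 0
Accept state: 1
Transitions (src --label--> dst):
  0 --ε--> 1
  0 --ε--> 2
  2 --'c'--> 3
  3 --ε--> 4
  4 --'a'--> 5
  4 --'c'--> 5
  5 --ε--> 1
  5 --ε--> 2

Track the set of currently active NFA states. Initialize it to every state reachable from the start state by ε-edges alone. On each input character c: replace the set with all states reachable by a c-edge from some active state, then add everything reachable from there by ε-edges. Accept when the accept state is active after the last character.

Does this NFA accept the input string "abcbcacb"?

Answer: REJECT

Steps:
S₀ = ε-closure({0}) = {0,1,2}
'a' @ 1: {}  — state set empty
rest 'bcbcacb' ignored (set empty)
after full input: {}  (accept=1 not in)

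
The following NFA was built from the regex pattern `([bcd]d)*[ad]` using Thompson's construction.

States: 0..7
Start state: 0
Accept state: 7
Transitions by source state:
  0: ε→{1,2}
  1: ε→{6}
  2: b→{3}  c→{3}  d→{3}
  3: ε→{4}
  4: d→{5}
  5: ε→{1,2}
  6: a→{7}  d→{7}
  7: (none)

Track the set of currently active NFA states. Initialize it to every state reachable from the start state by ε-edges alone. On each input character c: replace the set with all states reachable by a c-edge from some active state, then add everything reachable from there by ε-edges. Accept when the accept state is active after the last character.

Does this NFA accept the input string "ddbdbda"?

initial (ε-close {0}): {0,1,2,6}
'd' @ 1: {3,4,7}  (accept∈set)
'd' @ 2: {1,2,5,6}
'b' @ 3: {3,4}
'd' @ 4: {1,2,5,6}
'b' @ 5: {3,4}
'd' @ 6: {1,2,5,6}
'a' @ 7: {7}  (accept∈set)
final: {7}; accept 7 in set

Answer: ACCEPT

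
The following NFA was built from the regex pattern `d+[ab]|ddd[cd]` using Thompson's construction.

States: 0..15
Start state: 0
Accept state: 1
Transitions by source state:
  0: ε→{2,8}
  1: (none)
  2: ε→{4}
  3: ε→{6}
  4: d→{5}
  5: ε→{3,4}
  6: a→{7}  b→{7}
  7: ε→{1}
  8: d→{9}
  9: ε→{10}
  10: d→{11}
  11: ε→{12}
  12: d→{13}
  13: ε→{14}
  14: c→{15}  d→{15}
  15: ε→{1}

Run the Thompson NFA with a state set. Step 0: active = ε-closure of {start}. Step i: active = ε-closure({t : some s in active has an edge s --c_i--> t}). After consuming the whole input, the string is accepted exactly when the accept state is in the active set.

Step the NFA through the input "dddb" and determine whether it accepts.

Answer: ACCEPT

Derivation:
start: ε-closure({0}) = {0,2,4,8}
'd' @ 1: {3,4,5,6,9,10}
'd' @ 2: {3,4,5,6,11,12}
'd' @ 3: {3,4,5,6,13,14}
'b' @ 4: {1,7}  [accepting]
end set {1,7} — state 1 in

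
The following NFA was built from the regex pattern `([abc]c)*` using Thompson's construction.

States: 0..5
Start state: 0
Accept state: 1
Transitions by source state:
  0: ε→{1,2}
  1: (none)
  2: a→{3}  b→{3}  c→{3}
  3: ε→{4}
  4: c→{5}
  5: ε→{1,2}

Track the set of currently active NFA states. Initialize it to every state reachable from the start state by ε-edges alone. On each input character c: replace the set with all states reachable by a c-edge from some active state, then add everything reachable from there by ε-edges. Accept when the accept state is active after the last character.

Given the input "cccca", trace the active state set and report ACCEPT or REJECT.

start: ε-closure({0}) = {0,1,2}
'c' @ 1: {3,4}
'c' @ 2: {1,2,5}  [accepting]
'c' @ 3: {3,4}
'c' @ 4: {1,2,5}  [accepting]
'a' @ 5: {3,4}
end set {3,4} — state 1 not in

Answer: REJECT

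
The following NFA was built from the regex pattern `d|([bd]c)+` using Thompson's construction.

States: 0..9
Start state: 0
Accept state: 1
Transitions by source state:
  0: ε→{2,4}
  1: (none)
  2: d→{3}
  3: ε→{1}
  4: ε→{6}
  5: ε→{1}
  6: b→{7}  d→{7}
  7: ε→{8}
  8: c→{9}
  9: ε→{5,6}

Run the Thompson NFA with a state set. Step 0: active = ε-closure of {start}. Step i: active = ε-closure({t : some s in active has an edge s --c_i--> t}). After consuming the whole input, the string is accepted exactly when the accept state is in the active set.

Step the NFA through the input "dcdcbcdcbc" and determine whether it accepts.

S₀ = ε-closure({0}) = {0,2,4,6}
'd' @ 1: {1,3,7,8}  ✓accept
'c' @ 2: {1,5,6,9}  ✓accept
'd' @ 3: {7,8}
'c' @ 4: {1,5,6,9}  ✓accept
'b' @ 5: {7,8}
'c' @ 6: {1,5,6,9}  ✓accept
'd' @ 7: {7,8}
'c' @ 8: {1,5,6,9}  ✓accept
'b' @ 9: {7,8}
'c' @ 10: {1,5,6,9}  ✓accept
final: {1,5,6,9}; accept 1 in set

Answer: ACCEPT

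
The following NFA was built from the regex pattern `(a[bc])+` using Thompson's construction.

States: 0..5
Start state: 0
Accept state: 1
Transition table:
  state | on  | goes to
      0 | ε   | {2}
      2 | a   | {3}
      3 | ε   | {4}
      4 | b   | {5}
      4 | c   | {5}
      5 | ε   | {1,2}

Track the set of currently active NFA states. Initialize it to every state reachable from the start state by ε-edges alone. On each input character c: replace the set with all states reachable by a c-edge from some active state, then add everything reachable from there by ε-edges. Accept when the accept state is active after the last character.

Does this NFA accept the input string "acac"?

start: ε-closure({0}) = {0,2}
'a' @ 1: {3,4}
'c' @ 2: {1,2,5}  [accepting]
'a' @ 3: {3,4}
'c' @ 4: {1,2,5}  [accepting]
after full input: {1,2,5}  (accept=1 in)

Answer: ACCEPT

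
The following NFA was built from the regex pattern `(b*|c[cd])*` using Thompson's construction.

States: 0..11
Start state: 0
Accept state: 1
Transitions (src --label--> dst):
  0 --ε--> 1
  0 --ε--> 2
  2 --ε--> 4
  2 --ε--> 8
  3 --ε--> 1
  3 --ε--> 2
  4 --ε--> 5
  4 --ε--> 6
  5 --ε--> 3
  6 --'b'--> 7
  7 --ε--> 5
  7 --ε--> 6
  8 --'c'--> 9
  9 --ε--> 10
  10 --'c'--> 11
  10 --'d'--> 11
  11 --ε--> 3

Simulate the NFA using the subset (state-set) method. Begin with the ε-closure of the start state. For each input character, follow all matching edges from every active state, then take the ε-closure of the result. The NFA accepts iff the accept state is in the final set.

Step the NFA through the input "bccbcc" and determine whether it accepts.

Answer: ACCEPT

Steps:
start: ε-closure({0}) = {0,1,2,3,4,5,6,8}
'b' @ 1: {1,2,3,4,5,6,7,8}  ✓accept
'c' @ 2: {9,10}
'c' @ 3: {1,2,3,4,5,6,8,11}  ✓accept
'b' @ 4: {1,2,3,4,5,6,7,8}  ✓accept
'c' @ 5: {9,10}
'c' @ 6: {1,2,3,4,5,6,8,11}  ✓accept
after full input: {1,2,3,4,5,6,8,11}  (accept=1 in)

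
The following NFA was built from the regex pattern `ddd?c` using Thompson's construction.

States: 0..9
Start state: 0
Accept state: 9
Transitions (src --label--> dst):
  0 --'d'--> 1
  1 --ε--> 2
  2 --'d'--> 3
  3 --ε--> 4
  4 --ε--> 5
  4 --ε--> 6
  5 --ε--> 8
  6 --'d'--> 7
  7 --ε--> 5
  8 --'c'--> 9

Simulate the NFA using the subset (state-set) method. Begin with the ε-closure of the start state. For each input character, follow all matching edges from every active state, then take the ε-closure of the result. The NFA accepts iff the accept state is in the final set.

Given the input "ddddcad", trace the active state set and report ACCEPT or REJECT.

start: ε-closure({0}) = {0}
'd' @ 1: {1,2}
'd' @ 2: {3,4,5,6,8}
'd' @ 3: {5,7,8}
'd' @ 4: {}  — state set empty
rest 'cad' ignored (set empty)
final: {}; accept 9 not in set

Answer: REJECT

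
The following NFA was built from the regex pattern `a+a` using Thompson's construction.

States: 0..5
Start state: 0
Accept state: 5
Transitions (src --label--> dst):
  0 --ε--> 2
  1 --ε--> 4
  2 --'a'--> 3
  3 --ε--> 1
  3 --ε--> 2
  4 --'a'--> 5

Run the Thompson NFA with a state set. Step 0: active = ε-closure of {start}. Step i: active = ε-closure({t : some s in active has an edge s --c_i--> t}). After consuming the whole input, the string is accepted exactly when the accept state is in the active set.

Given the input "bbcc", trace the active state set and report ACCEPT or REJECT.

Answer: REJECT

Trace:
start: ε-closure({0}) = {0,2}
'b' @ 1: {}  — dead — no transitions
rest 'bcc' ignored (set empty)
end set {} — state 5 not in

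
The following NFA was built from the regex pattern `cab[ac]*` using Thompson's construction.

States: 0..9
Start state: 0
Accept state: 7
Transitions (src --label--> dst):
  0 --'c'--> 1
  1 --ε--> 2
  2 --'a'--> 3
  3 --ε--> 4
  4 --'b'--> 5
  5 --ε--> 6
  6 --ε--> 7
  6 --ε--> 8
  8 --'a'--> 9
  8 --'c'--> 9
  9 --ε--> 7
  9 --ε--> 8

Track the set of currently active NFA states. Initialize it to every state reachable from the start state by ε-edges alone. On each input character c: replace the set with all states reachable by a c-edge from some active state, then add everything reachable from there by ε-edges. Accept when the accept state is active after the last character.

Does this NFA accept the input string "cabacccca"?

Answer: ACCEPT

Steps:
initial (ε-close {0}): {0}
'c' @ 1: {1,2}
'a' @ 2: {3,4}
'b' @ 3: {5,6,7,8}  [accepting]
'a' @ 4: {7,8,9}  [accepting]
'c' @ 5: {7,8,9}  [accepting]
'c' @ 6: {7,8,9}  [accepting]
'c' @ 7: {7,8,9}  [accepting]
'c' @ 8: {7,8,9}  [accepting]
'a' @ 9: {7,8,9}  [accepting]
end set {7,8,9} — state 7 in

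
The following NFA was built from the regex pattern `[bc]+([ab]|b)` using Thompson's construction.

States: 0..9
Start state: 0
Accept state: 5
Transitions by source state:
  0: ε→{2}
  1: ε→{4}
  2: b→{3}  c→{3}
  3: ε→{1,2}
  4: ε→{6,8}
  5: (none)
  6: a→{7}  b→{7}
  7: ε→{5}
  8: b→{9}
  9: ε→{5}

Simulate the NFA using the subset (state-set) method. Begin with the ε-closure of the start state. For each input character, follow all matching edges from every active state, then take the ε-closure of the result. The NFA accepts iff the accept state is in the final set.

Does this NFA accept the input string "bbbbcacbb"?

Answer: REJECT

Derivation:
S₀ = ε-closure({0}) = {0,2}
'b' @ 1: {1,2,3,4,6,8}
'b' @ 2: {1,2,3,4,5,6,7,8,9}  [accepting]
'b' @ 3: {1,2,3,4,5,6,7,8,9}  [accepting]
'b' @ 4: {1,2,3,4,5,6,7,8,9}  [accepting]
'c' @ 5: {1,2,3,4,6,8}
'a' @ 6: {5,7}  [accepting]
'c' @ 7: {}  — state set empty
rest 'bb' ignored (set empty)
after full input: {}  (accept=5 not in)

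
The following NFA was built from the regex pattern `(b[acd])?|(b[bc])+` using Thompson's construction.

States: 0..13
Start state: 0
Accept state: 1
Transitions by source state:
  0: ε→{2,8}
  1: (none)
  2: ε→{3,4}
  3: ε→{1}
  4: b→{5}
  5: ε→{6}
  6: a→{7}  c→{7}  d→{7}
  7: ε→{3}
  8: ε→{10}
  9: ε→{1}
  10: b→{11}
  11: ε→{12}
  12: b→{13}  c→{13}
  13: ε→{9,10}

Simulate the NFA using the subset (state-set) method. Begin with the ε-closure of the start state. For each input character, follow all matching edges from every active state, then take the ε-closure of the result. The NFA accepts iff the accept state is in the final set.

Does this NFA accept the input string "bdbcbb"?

initial (ε-close {0}): {0,1,2,3,4,8,10}
'b' @ 1: {5,6,11,12}
'd' @ 2: {1,3,7}  ✓accept
'b' @ 3: {}  — state set empty
rest 'cbb' ignored (set empty)
final: {}; accept 1 not in set

Answer: REJECT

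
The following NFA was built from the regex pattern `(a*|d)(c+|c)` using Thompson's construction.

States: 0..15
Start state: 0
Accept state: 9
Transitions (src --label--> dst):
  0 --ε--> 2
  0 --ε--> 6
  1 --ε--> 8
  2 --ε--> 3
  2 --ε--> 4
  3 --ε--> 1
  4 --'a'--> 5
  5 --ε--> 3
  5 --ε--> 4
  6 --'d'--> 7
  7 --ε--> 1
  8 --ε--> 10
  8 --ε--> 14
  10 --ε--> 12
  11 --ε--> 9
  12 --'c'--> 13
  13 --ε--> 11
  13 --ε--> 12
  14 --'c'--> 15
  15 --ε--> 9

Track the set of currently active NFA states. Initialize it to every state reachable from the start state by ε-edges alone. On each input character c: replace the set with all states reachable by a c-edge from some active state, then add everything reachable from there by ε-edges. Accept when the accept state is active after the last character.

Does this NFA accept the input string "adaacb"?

S₀ = ε-closure({0}) = {0,1,2,3,4,6,8,10,12,14}
'a' @ 1: {1,3,4,5,8,10,12,14}
'd' @ 2: {}  — dead — no transitions
rest 'aacb' ignored (set empty)
end set {} — state 9 not in

Answer: REJECT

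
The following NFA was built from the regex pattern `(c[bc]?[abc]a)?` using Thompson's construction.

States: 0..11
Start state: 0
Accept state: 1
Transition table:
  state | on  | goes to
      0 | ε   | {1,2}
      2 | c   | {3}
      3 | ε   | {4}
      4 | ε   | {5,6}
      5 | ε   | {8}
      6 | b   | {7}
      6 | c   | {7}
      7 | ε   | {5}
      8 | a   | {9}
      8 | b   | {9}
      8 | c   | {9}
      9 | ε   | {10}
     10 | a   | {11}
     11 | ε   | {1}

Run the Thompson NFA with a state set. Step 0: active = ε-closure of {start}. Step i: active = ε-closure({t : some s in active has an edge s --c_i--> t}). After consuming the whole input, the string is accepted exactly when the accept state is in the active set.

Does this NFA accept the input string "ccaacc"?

Answer: REJECT

Derivation:
start: ε-closure({0}) = {0,1,2}
'c' @ 1: {3,4,5,6,8}
'c' @ 2: {5,7,8,9,10}
'a' @ 3: {1,9,10,11}  [accepting]
'a' @ 4: {1,11}  [accepting]
'c' @ 5: {}  — dead — no transitions
rest 'c' ignored (set empty)
end set {} — state 1 not in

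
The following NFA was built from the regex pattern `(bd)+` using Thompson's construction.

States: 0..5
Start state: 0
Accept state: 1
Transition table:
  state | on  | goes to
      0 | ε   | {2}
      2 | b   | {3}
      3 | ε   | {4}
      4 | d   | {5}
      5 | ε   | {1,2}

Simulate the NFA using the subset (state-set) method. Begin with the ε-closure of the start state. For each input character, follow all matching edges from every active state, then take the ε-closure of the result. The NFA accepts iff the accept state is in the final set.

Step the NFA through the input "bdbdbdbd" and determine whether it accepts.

S₀ = ε-closure({0}) = {0,2}
'b' @ 1: {3,4}
'd' @ 2: {1,2,5}  (accept∈set)
'b' @ 3: {3,4}
'd' @ 4: {1,2,5}  (accept∈set)
'b' @ 5: {3,4}
'd' @ 6: {1,2,5}  (accept∈set)
'b' @ 7: {3,4}
'd' @ 8: {1,2,5}  (accept∈set)
after full input: {1,2,5}  (accept=1 in)

Answer: ACCEPT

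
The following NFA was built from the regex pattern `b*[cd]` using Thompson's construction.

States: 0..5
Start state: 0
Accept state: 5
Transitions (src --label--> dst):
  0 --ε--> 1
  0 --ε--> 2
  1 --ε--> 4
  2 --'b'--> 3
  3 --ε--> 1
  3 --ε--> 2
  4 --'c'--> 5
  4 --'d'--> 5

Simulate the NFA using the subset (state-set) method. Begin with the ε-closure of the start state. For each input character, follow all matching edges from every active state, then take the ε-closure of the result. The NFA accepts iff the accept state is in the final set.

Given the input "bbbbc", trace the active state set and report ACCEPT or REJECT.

S₀ = ε-closure({0}) = {0,1,2,4}
'b' @ 1: {1,2,3,4}
'b' @ 2: {1,2,3,4}
'b' @ 3: {1,2,3,4}
'b' @ 4: {1,2,3,4}
'c' @ 5: {5}  [accepting]
after full input: {5}  (accept=5 in)

Answer: ACCEPT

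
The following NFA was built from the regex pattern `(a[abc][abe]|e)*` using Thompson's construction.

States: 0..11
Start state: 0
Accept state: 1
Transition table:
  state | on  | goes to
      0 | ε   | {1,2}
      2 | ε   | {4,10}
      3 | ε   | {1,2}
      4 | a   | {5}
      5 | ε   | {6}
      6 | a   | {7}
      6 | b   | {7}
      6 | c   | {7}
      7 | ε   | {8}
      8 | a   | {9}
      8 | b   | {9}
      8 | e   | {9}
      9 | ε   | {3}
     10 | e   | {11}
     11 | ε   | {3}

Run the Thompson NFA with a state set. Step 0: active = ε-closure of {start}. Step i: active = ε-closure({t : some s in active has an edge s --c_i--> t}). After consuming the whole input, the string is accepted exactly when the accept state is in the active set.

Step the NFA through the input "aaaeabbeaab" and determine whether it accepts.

Answer: ACCEPT

Steps:
start: ε-closure({0}) = {0,1,2,4,10}
'a' @ 1: {5,6}
'a' @ 2: {7,8}
'a' @ 3: {1,2,3,4,9,10}  [accepting]
'e' @ 4: {1,2,3,4,10,11}  [accepting]
'a' @ 5: {5,6}
'b' @ 6: {7,8}
'b' @ 7: {1,2,3,4,9,10}  [accepting]
'e' @ 8: {1,2,3,4,10,11}  [accepting]
'a' @ 9: {5,6}
'a' @ 10: {7,8}
'b' @ 11: {1,2,3,4,9,10}  [accepting]
final: {1,2,3,4,9,10}; accept 1 in set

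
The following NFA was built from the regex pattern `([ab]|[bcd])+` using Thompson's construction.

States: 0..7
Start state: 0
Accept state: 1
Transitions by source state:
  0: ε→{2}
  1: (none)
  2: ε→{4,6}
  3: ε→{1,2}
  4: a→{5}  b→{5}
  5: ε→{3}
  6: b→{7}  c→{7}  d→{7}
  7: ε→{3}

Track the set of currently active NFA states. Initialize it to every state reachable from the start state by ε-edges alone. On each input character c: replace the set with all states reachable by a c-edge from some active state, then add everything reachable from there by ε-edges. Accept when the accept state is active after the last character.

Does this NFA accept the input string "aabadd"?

initial (ε-close {0}): {0,2,4,6}
'a' @ 1: {1,2,3,4,5,6}  [accepting]
'a' @ 2: {1,2,3,4,5,6}  [accepting]
'b' @ 3: {1,2,3,4,5,6,7}  [accepting]
'a' @ 4: {1,2,3,4,5,6}  [accepting]
'd' @ 5: {1,2,3,4,6,7}  [accepting]
'd' @ 6: {1,2,3,4,6,7}  [accepting]
end set {1,2,3,4,6,7} — state 1 in

Answer: ACCEPT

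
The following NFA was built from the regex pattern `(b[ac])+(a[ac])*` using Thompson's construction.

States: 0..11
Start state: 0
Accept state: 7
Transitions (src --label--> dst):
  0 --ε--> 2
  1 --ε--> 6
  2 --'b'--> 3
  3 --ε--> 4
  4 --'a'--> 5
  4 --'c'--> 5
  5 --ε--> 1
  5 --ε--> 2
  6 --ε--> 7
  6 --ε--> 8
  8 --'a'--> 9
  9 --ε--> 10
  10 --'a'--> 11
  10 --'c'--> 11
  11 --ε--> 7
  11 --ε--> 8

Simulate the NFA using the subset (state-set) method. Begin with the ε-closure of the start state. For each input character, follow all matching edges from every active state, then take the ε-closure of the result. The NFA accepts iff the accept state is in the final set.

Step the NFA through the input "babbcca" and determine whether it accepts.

initial (ε-close {0}): {0,2}
'b' @ 1: {3,4}
'a' @ 2: {1,2,5,6,7,8}  (accept∈set)
'b' @ 3: {3,4}
'b' @ 4: {}  — dead — no transitions
rest 'cca' ignored (set empty)
after full input: {}  (accept=7 not in)

Answer: REJECT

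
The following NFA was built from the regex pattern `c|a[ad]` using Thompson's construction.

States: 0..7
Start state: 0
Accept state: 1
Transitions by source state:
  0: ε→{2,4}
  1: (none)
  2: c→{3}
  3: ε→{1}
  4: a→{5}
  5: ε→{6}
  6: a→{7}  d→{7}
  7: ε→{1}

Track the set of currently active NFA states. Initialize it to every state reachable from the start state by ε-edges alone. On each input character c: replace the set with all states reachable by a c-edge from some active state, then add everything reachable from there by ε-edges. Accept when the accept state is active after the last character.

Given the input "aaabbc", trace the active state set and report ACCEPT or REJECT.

start: ε-closure({0}) = {0,2,4}
'a' @ 1: {5,6}
'a' @ 2: {1,7}  (accept∈set)
'a' @ 3: {}  — dead — no transitions
rest 'bbc' ignored (set empty)
final: {}; accept 1 not in set

Answer: REJECT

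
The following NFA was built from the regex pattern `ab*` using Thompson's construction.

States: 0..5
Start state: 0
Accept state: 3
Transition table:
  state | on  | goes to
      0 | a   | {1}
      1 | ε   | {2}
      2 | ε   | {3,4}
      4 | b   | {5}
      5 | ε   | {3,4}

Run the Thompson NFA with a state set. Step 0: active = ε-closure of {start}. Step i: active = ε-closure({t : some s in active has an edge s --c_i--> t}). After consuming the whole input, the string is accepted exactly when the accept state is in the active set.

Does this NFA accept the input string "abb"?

initial (ε-close {0}): {0}
'a' @ 1: {1,2,3,4}  [accepting]
'b' @ 2: {3,4,5}  [accepting]
'b' @ 3: {3,4,5}  [accepting]
after full input: {3,4,5}  (accept=3 in)

Answer: ACCEPT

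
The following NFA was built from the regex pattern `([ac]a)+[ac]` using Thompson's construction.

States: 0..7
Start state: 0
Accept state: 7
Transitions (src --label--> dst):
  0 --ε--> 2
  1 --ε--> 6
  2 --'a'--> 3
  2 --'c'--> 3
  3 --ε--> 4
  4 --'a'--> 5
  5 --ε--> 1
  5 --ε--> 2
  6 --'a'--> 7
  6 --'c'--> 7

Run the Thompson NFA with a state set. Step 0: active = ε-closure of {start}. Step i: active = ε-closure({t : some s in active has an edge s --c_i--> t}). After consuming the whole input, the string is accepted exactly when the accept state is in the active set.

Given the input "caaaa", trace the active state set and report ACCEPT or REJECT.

Answer: ACCEPT

Trace:
start: ε-closure({0}) = {0,2}
'c' @ 1: {3,4}
'a' @ 2: {1,2,5,6}
'a' @ 3: {3,4,7}  (accept∈set)
'a' @ 4: {1,2,5,6}
'a' @ 5: {3,4,7}  (accept∈set)
final: {3,4,7}; accept 7 in set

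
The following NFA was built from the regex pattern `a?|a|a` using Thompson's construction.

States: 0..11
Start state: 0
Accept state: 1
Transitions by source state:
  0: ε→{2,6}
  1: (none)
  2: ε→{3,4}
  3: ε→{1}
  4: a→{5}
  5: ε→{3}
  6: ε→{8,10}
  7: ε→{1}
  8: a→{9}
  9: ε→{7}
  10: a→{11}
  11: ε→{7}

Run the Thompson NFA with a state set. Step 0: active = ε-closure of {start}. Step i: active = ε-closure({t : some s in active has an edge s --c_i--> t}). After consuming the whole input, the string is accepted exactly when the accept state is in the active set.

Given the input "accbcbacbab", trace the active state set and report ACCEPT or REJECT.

S₀ = ε-closure({0}) = {0,1,2,3,4,6,8,10}
'a' @ 1: {1,3,5,7,9,11}  (accept∈set)
'c' @ 2: {}  — state set empty
rest 'cbcbacbab' ignored (set empty)
end set {} — state 1 not in

Answer: REJECT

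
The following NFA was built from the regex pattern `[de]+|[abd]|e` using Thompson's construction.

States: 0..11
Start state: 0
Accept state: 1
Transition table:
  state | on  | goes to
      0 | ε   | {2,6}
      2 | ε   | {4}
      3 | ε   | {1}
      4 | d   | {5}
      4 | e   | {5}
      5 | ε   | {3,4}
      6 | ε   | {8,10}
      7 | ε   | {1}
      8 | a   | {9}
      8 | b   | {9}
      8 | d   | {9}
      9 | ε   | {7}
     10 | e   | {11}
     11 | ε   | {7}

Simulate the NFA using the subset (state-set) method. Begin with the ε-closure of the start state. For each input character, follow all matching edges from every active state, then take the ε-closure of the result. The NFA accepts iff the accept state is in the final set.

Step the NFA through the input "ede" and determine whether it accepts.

Answer: ACCEPT

Derivation:
S₀ = ε-closure({0}) = {0,2,4,6,8,10}
'e' @ 1: {1,3,4,5,7,11}  (accept∈set)
'd' @ 2: {1,3,4,5}  (accept∈set)
'e' @ 3: {1,3,4,5}  (accept∈set)
after full input: {1,3,4,5}  (accept=1 in)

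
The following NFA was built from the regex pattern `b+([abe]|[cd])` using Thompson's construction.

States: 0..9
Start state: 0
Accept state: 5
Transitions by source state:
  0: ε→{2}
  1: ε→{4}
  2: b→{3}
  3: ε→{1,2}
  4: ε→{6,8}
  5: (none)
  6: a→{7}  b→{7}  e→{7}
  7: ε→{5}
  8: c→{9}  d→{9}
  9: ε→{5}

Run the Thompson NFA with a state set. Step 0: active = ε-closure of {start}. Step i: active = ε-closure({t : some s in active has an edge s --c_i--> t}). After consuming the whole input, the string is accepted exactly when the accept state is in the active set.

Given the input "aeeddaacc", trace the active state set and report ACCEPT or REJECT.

Answer: REJECT

Steps:
start: ε-closure({0}) = {0,2}
'a' @ 1: {}  — state set empty
rest 'eeddaacc' ignored (set empty)
end set {} — state 5 not in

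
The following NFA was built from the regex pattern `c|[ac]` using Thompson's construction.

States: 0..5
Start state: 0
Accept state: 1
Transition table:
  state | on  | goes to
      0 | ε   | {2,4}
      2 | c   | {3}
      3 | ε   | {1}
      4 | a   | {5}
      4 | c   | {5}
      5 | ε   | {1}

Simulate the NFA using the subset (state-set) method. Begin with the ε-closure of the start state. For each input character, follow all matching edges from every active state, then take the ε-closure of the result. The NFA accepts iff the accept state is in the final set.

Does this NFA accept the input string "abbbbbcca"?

Answer: REJECT

Trace:
start: ε-closure({0}) = {0,2,4}
'a' @ 1: {1,5}  [accepting]
'b' @ 2: {}  — state set empty
rest 'bbbbcca' ignored (set empty)
final: {}; accept 1 not in set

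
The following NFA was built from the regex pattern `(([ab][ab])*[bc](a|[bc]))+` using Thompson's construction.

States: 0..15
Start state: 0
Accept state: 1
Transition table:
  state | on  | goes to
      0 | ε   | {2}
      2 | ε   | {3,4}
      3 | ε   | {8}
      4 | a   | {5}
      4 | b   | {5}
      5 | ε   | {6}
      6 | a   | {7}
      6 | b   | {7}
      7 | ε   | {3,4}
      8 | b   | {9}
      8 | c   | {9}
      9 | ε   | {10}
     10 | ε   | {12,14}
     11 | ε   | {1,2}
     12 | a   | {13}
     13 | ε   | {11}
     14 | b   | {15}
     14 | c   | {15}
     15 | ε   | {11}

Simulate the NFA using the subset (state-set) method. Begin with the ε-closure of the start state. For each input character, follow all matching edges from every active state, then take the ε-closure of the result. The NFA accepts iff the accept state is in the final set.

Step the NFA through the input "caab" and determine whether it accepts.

start: ε-closure({0}) = {0,2,3,4,8}
'c' @ 1: {9,10,12,14}
'a' @ 2: {1,2,3,4,8,11,13}  (accept∈set)
'a' @ 3: {5,6}
'b' @ 4: {3,4,7,8}
end set {3,4,7,8} — state 1 not in

Answer: REJECT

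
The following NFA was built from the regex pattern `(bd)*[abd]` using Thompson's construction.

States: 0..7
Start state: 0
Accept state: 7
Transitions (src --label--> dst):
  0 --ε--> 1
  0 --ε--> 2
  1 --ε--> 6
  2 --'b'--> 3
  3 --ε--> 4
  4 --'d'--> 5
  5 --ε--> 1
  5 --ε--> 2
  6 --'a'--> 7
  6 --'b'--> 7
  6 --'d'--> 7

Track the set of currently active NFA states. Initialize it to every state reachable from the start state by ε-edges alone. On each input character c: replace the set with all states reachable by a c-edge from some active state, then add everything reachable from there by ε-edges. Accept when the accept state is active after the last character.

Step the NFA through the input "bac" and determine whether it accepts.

Answer: REJECT

Steps:
S₀ = ε-closure({0}) = {0,1,2,6}
'b' @ 1: {3,4,7}  ✓accept
'a' @ 2: {}  — no active states
rest 'c' ignored (set empty)
final: {}; accept 7 not in set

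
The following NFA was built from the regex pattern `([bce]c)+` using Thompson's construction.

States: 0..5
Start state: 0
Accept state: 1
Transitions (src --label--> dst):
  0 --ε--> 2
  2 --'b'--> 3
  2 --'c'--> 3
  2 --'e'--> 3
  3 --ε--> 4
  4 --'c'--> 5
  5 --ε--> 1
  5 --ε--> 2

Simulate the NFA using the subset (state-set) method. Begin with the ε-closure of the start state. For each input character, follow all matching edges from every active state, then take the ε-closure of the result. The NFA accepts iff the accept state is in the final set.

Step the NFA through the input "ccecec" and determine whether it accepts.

Answer: ACCEPT

Trace:
S₀ = ε-closure({0}) = {0,2}
'c' @ 1: {3,4}
'c' @ 2: {1,2,5}  ✓accept
'e' @ 3: {3,4}
'c' @ 4: {1,2,5}  ✓accept
'e' @ 5: {3,4}
'c' @ 6: {1,2,5}  ✓accept
after full input: {1,2,5}  (accept=1 in)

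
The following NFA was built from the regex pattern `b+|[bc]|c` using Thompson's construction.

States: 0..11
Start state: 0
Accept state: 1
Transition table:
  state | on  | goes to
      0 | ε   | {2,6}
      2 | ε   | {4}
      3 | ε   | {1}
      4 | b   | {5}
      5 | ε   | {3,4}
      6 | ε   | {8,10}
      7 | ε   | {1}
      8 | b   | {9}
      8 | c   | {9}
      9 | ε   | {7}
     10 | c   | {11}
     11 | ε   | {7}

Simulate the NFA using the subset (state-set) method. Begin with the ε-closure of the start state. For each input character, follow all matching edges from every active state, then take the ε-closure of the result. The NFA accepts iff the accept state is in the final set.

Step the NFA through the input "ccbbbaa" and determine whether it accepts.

Answer: REJECT

Trace:
S₀ = ε-closure({0}) = {0,2,4,6,8,10}
'c' @ 1: {1,7,9,11}  [accepting]
'c' @ 2: {}  — dead — no transitions
rest 'bbbaa' ignored (set empty)
end set {} — state 1 not in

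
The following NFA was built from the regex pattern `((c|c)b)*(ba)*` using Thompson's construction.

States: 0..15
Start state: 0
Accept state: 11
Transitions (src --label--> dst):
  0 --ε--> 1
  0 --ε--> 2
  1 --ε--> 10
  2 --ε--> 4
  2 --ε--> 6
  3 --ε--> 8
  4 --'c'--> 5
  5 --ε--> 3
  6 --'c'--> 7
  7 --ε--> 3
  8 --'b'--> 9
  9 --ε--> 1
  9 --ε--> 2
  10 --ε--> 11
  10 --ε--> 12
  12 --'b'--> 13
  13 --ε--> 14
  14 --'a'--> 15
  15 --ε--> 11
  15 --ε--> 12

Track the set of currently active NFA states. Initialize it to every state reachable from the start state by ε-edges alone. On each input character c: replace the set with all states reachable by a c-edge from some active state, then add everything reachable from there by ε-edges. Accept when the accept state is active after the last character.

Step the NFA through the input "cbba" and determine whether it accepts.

S₀ = ε-closure({0}) = {0,1,2,4,6,10,11,12}
'c' @ 1: {3,5,7,8}
'b' @ 2: {1,2,4,6,9,10,11,12}  [accepting]
'b' @ 3: {13,14}
'a' @ 4: {11,12,15}  [accepting]
after full input: {11,12,15}  (accept=11 in)

Answer: ACCEPT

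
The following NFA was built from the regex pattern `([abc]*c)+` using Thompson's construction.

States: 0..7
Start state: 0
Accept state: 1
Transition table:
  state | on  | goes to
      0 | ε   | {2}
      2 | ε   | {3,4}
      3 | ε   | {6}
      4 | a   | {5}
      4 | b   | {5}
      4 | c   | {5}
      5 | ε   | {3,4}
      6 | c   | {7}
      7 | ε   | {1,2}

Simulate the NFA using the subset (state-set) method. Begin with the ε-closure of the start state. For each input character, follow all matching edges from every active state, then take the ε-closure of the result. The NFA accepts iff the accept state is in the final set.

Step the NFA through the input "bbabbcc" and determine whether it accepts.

Answer: ACCEPT

Steps:
start: ε-closure({0}) = {0,2,3,4,6}
'b' @ 1: {3,4,5,6}
'b' @ 2: {3,4,5,6}
'a' @ 3: {3,4,5,6}
'b' @ 4: {3,4,5,6}
'b' @ 5: {3,4,5,6}
'c' @ 6: {1,2,3,4,5,6,7}  (accept∈set)
'c' @ 7: {1,2,3,4,5,6,7}  (accept∈set)
after full input: {1,2,3,4,5,6,7}  (accept=1 in)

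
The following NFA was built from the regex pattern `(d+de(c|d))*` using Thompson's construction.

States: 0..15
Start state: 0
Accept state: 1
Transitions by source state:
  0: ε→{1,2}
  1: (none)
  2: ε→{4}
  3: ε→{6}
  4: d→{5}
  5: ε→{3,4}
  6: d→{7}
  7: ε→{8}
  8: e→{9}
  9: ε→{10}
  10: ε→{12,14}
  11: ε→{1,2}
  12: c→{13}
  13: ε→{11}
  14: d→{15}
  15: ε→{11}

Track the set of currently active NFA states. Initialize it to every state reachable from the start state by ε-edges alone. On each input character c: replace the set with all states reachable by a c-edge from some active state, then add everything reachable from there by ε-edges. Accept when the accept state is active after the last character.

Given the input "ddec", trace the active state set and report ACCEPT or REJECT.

Answer: ACCEPT

Trace:
start: ε-closure({0}) = {0,1,2,4}
'd' @ 1: {3,4,5,6}
'd' @ 2: {3,4,5,6,7,8}
'e' @ 3: {9,10,12,14}
'c' @ 4: {1,2,4,11,13}  [accepting]
end set {1,2,4,11,13} — state 1 in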